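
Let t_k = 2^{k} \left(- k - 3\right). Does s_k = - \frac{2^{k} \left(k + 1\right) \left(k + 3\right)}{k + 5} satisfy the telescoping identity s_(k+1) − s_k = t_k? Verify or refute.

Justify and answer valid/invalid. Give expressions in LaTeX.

s_(k+1) = -2**(k + 1)*(k + 2)*(k + 4)/(k + 6)
s_(k+1) − s_k = 2**k*(-k**3 - 12*k**2 - 49*k - 62)/(k**2 + 11*k + 30)
(s_(k+1) − s_k) − t_k = 2**(k + 1)*(k**2 + 7*k + 14)/(k**2 + 11*k + 30)

Invalid: residual \frac{2^{k + 1} \left(k^{2} + 7 k + 14\right)}{k^{2} + 11 k + 30} ≠ 0.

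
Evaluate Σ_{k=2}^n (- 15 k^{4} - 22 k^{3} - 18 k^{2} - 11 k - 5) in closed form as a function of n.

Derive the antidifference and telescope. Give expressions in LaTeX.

S(n) = - 3 n^{5} - 13 n^{4} - 22 n^{3} - 20 n^{2} - 13 n + 71

Compute t_(k+1)/t_k: get (15*k**4 + 82*k**3 + 174*k**2 + 173*k + 71)/(15*k**4 + 22*k**3 + 18*k**2 + 11*k + 5).
A = 1, B = 1, C = k**4 + 22*k**3/15 + 6*k**2/5 + 11*k/15 + 1/3.
Need (1)·f(k+1) − (1)·f(k) = k**4 + 22*k**3/15 + 6*k**2/5 + 11*k/15 + 1/3.
d = 5 from the (0,0,4) case.
Solving with deg f ≤ 5: f(k) = k*(3*k**4 - 2*k**3 + 2*k + 2)/15.
Then R = B(k−1)f/C = k*(3*k**4 - 2*k**3 + 2*k + 2)/(15*k**4 + 22*k**3 + 18*k**2 + 11*k + 5), so s_k = R(k)·t_k = k*(-3*k**4 + 2*k**3 - 2*k - 2).
Δs = -15*k**4 - 22*k**3 - 18*k**2 - 11*k - 5, as required.
Evaluate: s_(n+1) = -3*n**5 - 13*n**4 - 22*n**3 - 20*n**2 - 13*n - 5; subtract s_(2) = -76 ⇒ S(n) = -3*n**5 - 13*n**4 - 22*n**3 - 20*n**2 - 13*n + 71.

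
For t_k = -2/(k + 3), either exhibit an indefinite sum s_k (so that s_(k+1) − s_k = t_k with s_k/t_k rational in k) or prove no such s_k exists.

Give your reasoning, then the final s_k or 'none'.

The ratio is (k + 3)/(k + 4).
Gosper form: A/B · C(k+1)/C(k) with A=k + 3, B=k + 4, C=1.
f must satisfy (k + 3)·f(k+1) − (k + 3)·f(k) = 1.
Bound: deg f ≤ 0.
Write f(k) = c0. Then LHS − RHS = -1, requiring -1 = 0: contradictory. No certificate.

none (Gosper's algorithm certifies no s_k)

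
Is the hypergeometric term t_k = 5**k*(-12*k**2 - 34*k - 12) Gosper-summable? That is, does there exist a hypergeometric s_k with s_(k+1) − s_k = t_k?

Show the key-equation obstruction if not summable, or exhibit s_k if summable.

The ratio is 5*(6*k**2 + 29*k + 29)/(6*k**2 + 17*k + 6).
Take A(k)=5, B(k)=1, C(k)=k**2 + 17*k/6 + 1.
Need (5)·f(k+1) − (1)·f(k) = k**2 + 17*k/6 + 1.
Bound: deg f ≤ 2.
Solve for f: f(k) = (k + 1)*(3*k - 2)/12 (degree 2 ≤ 2).
Certificate R = B(k−1)f/C = (k + 1)*(3*k - 2)/(2*(6*k**2 + 17*k + 6)) gives s_k = 5**k*(-3*k**2 - k + 2).
Check: Δs_k = 5**k*(-12*k**2 - 34*k - 12). ✓

Yes. s_k = 5**k*(-3*k**2 - k + 2).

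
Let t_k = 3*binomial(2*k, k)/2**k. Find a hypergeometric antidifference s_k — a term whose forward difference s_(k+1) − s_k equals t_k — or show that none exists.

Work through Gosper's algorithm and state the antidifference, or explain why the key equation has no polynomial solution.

The ratio is (2*k + 1)/(k + 1).
Normal form (A,B,C) = (2*k + 1, k + 1, 1).
Key eq: (2*k + 1)·f(k+1) = (k)·f(k) + (1).
d = -1 from the (1,1,0) case.
deg f ≤ -1 is impossible — no certificate.

none (Gosper's algorithm certifies no s_k)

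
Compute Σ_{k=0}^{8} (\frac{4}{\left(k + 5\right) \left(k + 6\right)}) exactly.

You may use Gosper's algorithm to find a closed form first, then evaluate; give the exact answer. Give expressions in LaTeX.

t_(k+1)/t_k = (k + 5)/(k + 7).
Gosper form: A/B · C(k+1)/C(k) with A=k + 5, B=k + 7, C=1.
f must satisfy (k + 5)·f(k+1) − (k + 6)·f(k) = 1.
Bound: deg f ≤ 1.
Match coefficients ⇒ f(k) = k/5.
R(k) = B(k−1)·f(k)/C(k) = k*(k + 6)/5; s_k = R·t_k = 4*k/(5*(k + 5)).
s_(k+1) − s_k = 4/(k**2 + 11*k + 30) = t_k.
Evaluate s at k=9 and k=0: 18/35 and 0; difference 18/35.

Σ = 18/35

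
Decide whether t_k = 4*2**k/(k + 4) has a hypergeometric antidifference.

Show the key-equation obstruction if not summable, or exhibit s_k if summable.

Ratio r(k) = 2*(k + 4)/(k + 5).
Factor: A=2*k + 8; B=k + 5; C=1.
Set up (2*k + 8)·f(k+1) − (k + 4)·f(k) − (1) = 0.
Bound: deg f ≤ -1.
deg f ≤ -1 is impossible — no certificate.

No; the degree bound rules out any f.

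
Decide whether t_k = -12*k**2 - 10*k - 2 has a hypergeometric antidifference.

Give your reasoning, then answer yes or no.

Ratio r(k) = (6*k**2 + 17*k + 12)/(6*k**2 + 5*k + 1).
So A=1 and B=1, with C=k**2 + 5*k/6 + 1/6.
Set up (1)·f(k+1) − (1)·f(k) − (k**2 + 5*k/6 + 1/6) = 0.
deg f ≤ 3 (via 0,0,2).
Solve for f: f(k) = k*(4*k**2 - k - 1)/12 (degree 3 ≤ 3).
Get s_k = R·t_k = k*(-4*k**2 + k + 1) with R(k) = B(k−1)f(k)/C(k) = k*(4*k**2 - k - 1)/(2*(2*k + 1)*(3*k + 1)).
Check: Δs_k = -12*k**2 - 10*k - 2. ✓

Yes. s_k = k*(-4*k**2 + k + 1).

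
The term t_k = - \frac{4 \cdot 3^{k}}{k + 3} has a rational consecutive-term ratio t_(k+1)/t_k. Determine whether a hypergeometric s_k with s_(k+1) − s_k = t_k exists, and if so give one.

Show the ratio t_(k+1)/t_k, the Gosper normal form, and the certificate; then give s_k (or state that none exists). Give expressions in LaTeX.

t_(k+1)/t_k = 3*(k + 3)/(k + 4).
So A=3*k + 9 and B=k + 4, with C=1.
Set up (3*k + 9)·f(k+1) − (k + 3)·f(k) − (1) = 0.
Bound: deg f ≤ -1.
d = -1 < 0 ⇒ no nonzero polynomial f; not summable.

no hypergeometric antidifference exists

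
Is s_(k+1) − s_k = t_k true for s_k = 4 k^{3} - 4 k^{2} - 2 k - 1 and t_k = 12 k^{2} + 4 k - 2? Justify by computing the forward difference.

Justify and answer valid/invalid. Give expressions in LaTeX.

Valid — Δs_k = t_k.

s_(k+1) = 4*k**3 + 8*k**2 + 2*k - 3
s_(k+1) − s_k = 12*k**2 + 4*k - 2
(s_(k+1) − s_k) − t_k = 0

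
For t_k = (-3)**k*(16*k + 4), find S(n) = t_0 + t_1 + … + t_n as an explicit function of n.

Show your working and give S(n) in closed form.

S(n) = 12*(-3)**n*n + 6*(-3)**n - 2

Step 1: r(k) = 3*(-4*k - 5)/(4*k + 1).
Factor: A=-3; B=1; C=k + 1/4.
Solve (-3)·f(k+1) − (1)·f(k) = k + 1/4.
Bound: deg f ≤ 1.
Match coefficients ⇒ f(k) = -(2*k - 1)/8.
Then R = B(k−1)f/C = -(2*k - 1)/(2*(4*k + 1)), so s_k = R(k)·t_k = (-3)**k*(2 - 4*k).
s_(k+1) − s_k = (-3)**k*(16*k + 4) = t_k.
Telescope: S(n) = s_(n+1) − s_(0) = 6*(-3)**n*(2*n + 1) − (2) = 12*(-3)**n*n + 6*(-3)**n - 2.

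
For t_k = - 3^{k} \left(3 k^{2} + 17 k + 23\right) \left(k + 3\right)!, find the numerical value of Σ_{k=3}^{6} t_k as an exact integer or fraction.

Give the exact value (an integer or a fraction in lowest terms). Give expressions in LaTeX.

Compute t_(k+1)/t_k: get 3*(3*k**3 + 35*k**2 + 135*k + 172)/(3*k**2 + 17*k + 23).
A = 3*k + 12, B = 1, C = k**2 + 17*k/3 + 23/3.
Set up (3*k + 12)·f(k+1) − (1)·f(k) − (k**2 + 17*k/3 + 23/3) = 0.
d = 1 from the (1,0,2) case.
Solve for f: f(k) = (k + 1)/3 (degree 1 ≤ 1).
Then R = B(k−1)f/C = (k + 1)/(3*k**2 + 17*k + 23), so s_k = R(k)·t_k = -3**k*(k + 1)*factorial(k + 3).
Δs = -3**k*(3*k**2 + 17*k + 23)*factorial(k + 3), as required.
Evaluate s at k=7 and k=3: -63489484800 and -77760; difference -63489407040.

Σ = -63489407040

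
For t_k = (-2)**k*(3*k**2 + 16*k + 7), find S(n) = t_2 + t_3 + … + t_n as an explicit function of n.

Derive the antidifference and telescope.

Step 1: r(k) = 2*(-3*k**2 - 22*k - 26)/(3*k**2 + 16*k + 7).
So A=-2 and B=1, with C=k**2 + 16*k/3 + 7/3.
Set up (-2)·f(k+1) − (1)·f(k) − (k**2 + 16*k/3 + 7/3) = 0.
d = 2 from the (0,0,2) case.
Match coefficients ⇒ f(k) = -(k**2 + 4*k - 1)/3.
Then R = B(k−1)f/C = -(k**2 + 4*k - 1)/(3*k**2 + 16*k + 7), so s_k = R(k)·t_k = (-2)**k*(-k**2 - 4*k + 1).
Check: Δs_k = (-2)**k*(3*k**2 + 16*k + 7). ✓
s_(n+1) = 2*(-2)**n*(n**2 + 6*n + 4) and s_(2) = -44, so S(n) = 2*(-2)**n*n**2 + 12*(-2)**n*n + 8*(-2)**n + 44.

S(n) = 2*(-2)**n*n**2 + 12*(-2)**n*n + 8*(-2)**n + 44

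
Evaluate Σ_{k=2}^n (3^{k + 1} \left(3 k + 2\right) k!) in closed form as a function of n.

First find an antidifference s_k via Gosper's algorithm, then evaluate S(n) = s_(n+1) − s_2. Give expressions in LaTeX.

Step 1: r(k) = 3*(k + 1)*(3*k + 5)/(3*k + 2).
A = 3*k + 3, B = 1, C = k + 2/3.
Need (3*k + 3)·f(k+1) − (1)·f(k) = k + 2/3.
deg f ≤ 0 (via 1,0,1).
Solve for f: f(k) = 1/3 (degree 0 ≤ 0).
Get s_k = R·t_k = 3**(k + 1)*factorial(k) with R(k) = B(k−1)f(k)/C(k) = 1/(3*k + 2).
Check: Δs_k = 3**(k + 1)*(3*k + 2)*factorial(k). ✓
Telescope: S(n) = s_(n+1) − s_(2) = 3**(n + 2)*factorial(n + 1) − (54) = 9*3**n*factorial(n + 1) - 54.

S(n) = 9 \cdot 3^{n} \left(n + 1\right)! - 54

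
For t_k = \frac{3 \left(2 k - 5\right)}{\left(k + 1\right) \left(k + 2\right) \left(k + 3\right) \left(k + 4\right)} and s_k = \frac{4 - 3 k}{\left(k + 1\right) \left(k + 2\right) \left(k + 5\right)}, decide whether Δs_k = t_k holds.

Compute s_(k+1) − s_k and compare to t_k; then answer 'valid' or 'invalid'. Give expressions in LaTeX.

Invalid: residual \frac{2 \left(- 9 k^{2} - 23 k + 91\right)}{k^{6} + 21 k^{5} + 175 k^{4} + 735 k^{3} + 1624 k^{2} + 1764 k + 720} ≠ 0.

s_(k+1) = (1 - 3*k)/((k + 2)*(k + 3)*(k + 6))
s_(k+1) − s_k = (6*k**2 + 9*k - 67)/(k**5 + 17*k**4 + 107*k**3 + 307*k**2 + 396*k + 180)
(s_(k+1) − s_k) − t_k = 2*(-9*k**2 - 23*k + 91)/(k**6 + 21*k**5 + 175*k**4 + 735*k**3 + 1624*k**2 + 1764*k + 720)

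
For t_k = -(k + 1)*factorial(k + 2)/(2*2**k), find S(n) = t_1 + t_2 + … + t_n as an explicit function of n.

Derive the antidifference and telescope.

t_(k+1)/t_k = (k + 2)*(k + 3)/(2*(k + 1)).
Gosper form: A/B · C(k+1)/C(k) with A=k/2 + 3/2, B=1, C=k + 1.
Set up (k/2 + 3/2)·f(k+1) − (1)·f(k) − (k + 1) = 0.
Degrees (1,0,1) ⇒ d ≤ 0.
Solving with deg f ≤ 0: f(k) = 2.
Then R = B(k−1)f/C = 2/(k + 1), so s_k = R(k)·t_k = -factorial(k + 2)/2**k.
Check: Δs_k = -(k + 1)*factorial(k + 2)/(2*2**k). ✓
Evaluate: s_(n+1) = -2**(-n - 1)*factorial(n + 3); subtract s_(1) = -3 ⇒ S(n) = 3 - factorial(n + 3)/(2*2**n).

S(n) = 3 - factorial(n + 3)/(2*2**n)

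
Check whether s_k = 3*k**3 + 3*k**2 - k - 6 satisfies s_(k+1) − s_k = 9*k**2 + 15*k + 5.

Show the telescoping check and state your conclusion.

s_(k+1) = 3*k**3 + 12*k**2 + 14*k - 1
s_(k+1) − s_k = 9*k**2 + 15*k + 5
(s_(k+1) − s_k) − t_k = 0

valid; difference matches t_k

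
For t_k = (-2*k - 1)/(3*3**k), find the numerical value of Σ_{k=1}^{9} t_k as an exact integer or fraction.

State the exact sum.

t_(k+1)/t_k = (2*k + 3)/(3*(2*k + 1)).
A = 1/3, B = 1, C = k + 1/2.
Solve (1/3)·f(k+1) − (1)·f(k) = k + 1/2.
deg f ≤ 1 (via 0,0,1).
Coefficient equations give f(k) = -3*(k + 1)/2.
R(k) = B(k−1)·f(k)/C(k) = -3*(k + 1)/(2*k + 1); s_k = R·t_k = (k + 1)/3**k.
s_(k+1) − s_k = (-2*k - 1)/(3*3**k) = t_k.
Telescoping: Σ = s_(10) − s_(1) = 11/59049 − (2/3) = -39355/59049.

Σ = -39355/59049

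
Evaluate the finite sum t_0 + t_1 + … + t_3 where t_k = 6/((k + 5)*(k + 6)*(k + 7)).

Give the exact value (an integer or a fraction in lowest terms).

Σ = 1/15

Step 1: r(k) = (k + 5)/(k + 8).
Gosper form: A/B · C(k+1)/C(k) with A=k + 5, B=k + 8, C=1.
Solve (k + 5)·f(k+1) − (k + 7)·f(k) = 1.
Bound: deg f ≤ 2.
Solving with deg f ≤ 2: f(k) = k*(k + 11)/60.
Then R = B(k−1)f/C = k*(k + 7)*(k + 11)/60, so s_k = R(k)·t_k = k*(k + 11)/(10*(k + 5)*(k + 6)).
s_(k+1) − s_k = 6/(k**3 + 18*k**2 + 107*k + 210) = t_k.
Σ_(k=0)^(3) t_k = s_(4) − s_(0) = 1/15 − (0) = 1/15.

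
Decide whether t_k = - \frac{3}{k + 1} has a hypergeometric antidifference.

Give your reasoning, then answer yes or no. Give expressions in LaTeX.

Compute t_(k+1)/t_k: get (k + 1)/(k + 2).
Take A(k)=k + 1, B(k)=k + 2, C(k)=1.
Need (k + 1)·f(k+1) − (k + 1)·f(k) = 1.
From deg A=1, deg B=1, deg C=0: d=0.
Generic f = c0 gives residual -1; -1 = 0 cannot hold, so t_k is not Gosper-summable.

No; the coefficient equations for f are inconsistent.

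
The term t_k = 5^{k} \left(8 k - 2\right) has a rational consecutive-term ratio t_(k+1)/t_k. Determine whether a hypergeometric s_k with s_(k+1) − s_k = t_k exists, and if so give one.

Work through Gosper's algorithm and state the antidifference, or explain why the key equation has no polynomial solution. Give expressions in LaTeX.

The ratio is 5*(4*k + 3)/(4*k - 1).
So A=5 and B=1, with C=k - 1/4.
f must satisfy (5)·f(k+1) − (1)·f(k) = k - 1/4.
Degrees (0,0,1) ⇒ d ≤ 1.
Coefficient equations give f(k) = (2*k - 3)/8.
Certificate R = B(k−1)f/C = (2*k - 3)/(2*(4*k - 1)) gives s_k = 5**k*(2*k - 3).
s_(k+1) − s_k = 5**k*(8*k - 2) = t_k.

s_k = 5^{k} \left(2 k - 3\right)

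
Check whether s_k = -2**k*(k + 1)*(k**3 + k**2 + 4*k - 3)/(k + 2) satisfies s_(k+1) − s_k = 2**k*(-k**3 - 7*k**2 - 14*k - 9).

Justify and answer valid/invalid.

Invalid: residual 2**k*(k**4 + 8*k**3 + 27*k**2 + 33*k + 21)/(k**2 + 5*k + 6) ≠ 0.

s_(k+1) = -2**(k + 1)*(k + 2)*(4*k + (k + 1)**3 + (k + 1)**2 + 1)/(k + 3)
s_(k+1) − s_k = 2**k*(-k**5 - 11*k**4 - 47*k**3 - 94*k**2 - 96*k - 33)/(k**2 + 5*k + 6)
(s_(k+1) − s_k) − t_k = 2**k*(k**4 + 8*k**3 + 27*k**2 + 33*k + 21)/(k**2 + 5*k + 6)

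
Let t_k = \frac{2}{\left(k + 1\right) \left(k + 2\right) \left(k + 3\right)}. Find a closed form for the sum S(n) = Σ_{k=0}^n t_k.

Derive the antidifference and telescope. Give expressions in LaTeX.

S(n) = \frac{n^{2} + 5 n + 4}{2 \left(n^{2} + 5 n + 6\right)}

r(k) = (k + 1)/(k + 4) after simplifying.
Take A(k)=k + 1, B(k)=k + 4, C(k)=1.
Key eq: (k + 1)·f(k+1) = (k + 3)·f(k) + (1).
Degrees (1,1,0) ⇒ d ≤ 2.
Solve for f: f(k) = k*(k + 3)/4 (degree 2 ≤ 2).
R(k) = B(k−1)·f(k)/C(k) = k*(k + 3)**2/4; s_k = R·t_k = k*(k + 3)/(2*(k + 1)*(k + 2)).
Δs = 2/(k**3 + 6*k**2 + 11*k + 6), as required.
Telescope: S(n) = s_(n+1) − s_(0) = (n**2 + 5*n + 4)/(2*(n**2 + 5*n + 6)) − (0) = (n**2 + 5*n + 4)/(2*(n**2 + 5*n + 6)).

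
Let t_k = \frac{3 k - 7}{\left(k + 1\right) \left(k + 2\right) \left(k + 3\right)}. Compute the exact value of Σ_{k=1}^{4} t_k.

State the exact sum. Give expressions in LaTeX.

Σ = -1/7

t_(k+1)/t_k = (k + 1)*(3*k - 4)/((k + 4)*(3*k - 7)).
Take A(k)=k + 1, B(k)=k + 4, C(k)=k - 7/3.
Need (k + 1)·f(k+1) − (k + 3)·f(k) = k - 7/3.
d = 2 from the (1,1,1) case.
A polynomial solution: f(k) = -k*(k + 6)/3.
So s_k = (B(k−1)f/C)·t_k = (-k*(k + 3)*(k + 6)/(3*k - 7))·t_k = k*(-k - 6)/((k + 1)*(k + 2)).
s_(k+1) − s_k = (3*k - 7)/(k**3 + 6*k**2 + 11*k + 6) = t_k.
Evaluate s at k=5 and k=1: -55/42 and -7/6; difference -1/7.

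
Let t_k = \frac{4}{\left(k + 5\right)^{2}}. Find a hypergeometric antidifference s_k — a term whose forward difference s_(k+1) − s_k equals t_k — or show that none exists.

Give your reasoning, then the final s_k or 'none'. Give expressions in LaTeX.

t_(k+1)/t_k = (k + 5)**2/(k + 6)**2.
Factor: A=k**2 + 10*k + 25; B=k**2 + 12*k + 36; C=1.
Need (k**2 + 10*k + 25)·f(k+1) − (k**2 + 10*k + 25)·f(k) = 1.
d = 0 from the (2,2,0) case.
Generic f = c0 gives residual -1; -1 = 0 cannot hold, so t_k is not Gosper-summable.

not Gosper-summable; s_k does not exist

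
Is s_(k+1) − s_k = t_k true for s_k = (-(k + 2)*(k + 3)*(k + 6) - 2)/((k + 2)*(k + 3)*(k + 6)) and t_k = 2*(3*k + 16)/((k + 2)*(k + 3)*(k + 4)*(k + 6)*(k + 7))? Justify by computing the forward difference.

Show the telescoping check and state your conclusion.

valid; difference matches t_k

s_(k+1) = (-(k + 3)*(k + 4)*(k + 7) - 2)/((k + 3)*(k + 4)*(k + 7))
s_(k+1) − s_k = 2*(3*k + 16)/(k**5 + 22*k**4 + 185*k**3 + 740*k**2 + 1404*k + 1008)
(s_(k+1) − s_k) − t_k = 0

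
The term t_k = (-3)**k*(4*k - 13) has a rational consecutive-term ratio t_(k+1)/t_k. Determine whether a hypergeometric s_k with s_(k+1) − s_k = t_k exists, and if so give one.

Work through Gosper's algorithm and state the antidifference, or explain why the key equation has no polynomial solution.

r(k) = 3*(9 - 4*k)/(4*k - 13) after simplifying.
A = -3, B = 1, C = k - 13/4.
f must satisfy (-3)·f(k+1) − (1)·f(k) = k - 13/4.
Degrees (0,0,1) ⇒ d ≤ 1.
Coefficient equations give f(k) = -(k - 4)/4.
So s_k = (B(k−1)f/C)·t_k = (-(k - 4)/(4*k - 13))·t_k = (-3)**k*(4 - k).
s_(k+1) − s_k = (-3)**k*(4*k - 13) = t_k.

s_k = (-3)**k*(4 - k)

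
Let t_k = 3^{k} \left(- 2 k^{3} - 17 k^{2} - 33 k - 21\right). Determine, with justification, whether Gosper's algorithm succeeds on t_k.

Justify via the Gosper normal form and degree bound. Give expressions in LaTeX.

Compute t_(k+1)/t_k: get 3*(2*k**3 + 23*k**2 + 73*k + 73)/(2*k**3 + 17*k**2 + 33*k + 21).
Factor: A=3; B=1; C=k**3 + 17*k**2/2 + 33*k/2 + 21/2.
Key eq: (3)·f(k+1) = (1)·f(k) + (k**3 + 17*k**2/2 + 33*k/2 + 21/2).
deg f ≤ 3 (via 0,0,3).
Match coefficients ⇒ f(k) = (k**3 + 4*k**2 + 3)/2.
Get s_k = R·t_k = 3**k*(-k**3 - 4*k**2 - 3) with R(k) = B(k−1)f(k)/C(k) = (k**3 + 4*k**2 + 3)/(2*k**3 + 17*k**2 + 33*k + 21).
Δs = 3**k*(-2*k**3 - 17*k**2 - 33*k - 21), as required.

Yes. s_k = 3^{k} \left(- k^{3} - 4 k^{2} - 3\right).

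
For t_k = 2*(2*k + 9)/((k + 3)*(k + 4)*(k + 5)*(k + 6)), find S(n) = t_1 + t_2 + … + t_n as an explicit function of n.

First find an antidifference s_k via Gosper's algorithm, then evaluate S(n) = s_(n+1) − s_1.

Ratio r(k) = (k + 3)*(2*k + 11)/((k + 7)*(2*k + 9)).
So A=k + 3 and B=k + 7, with C=k + 9/2.
Set up (k + 3)·f(k+1) − (k + 6)·f(k) − (k + 9/2) = 0.
d = 3 from the (1,1,1) case.
Match coefficients ⇒ f(k) = k*(k + 4)*(k + 8)/30.
Get s_k = R·t_k = 2*k*(k + 8)/(15*(k**2 + 8*k + 15)) with R(k) = B(k−1)f(k)/C(k) = k*(k + 4)*(k + 6)*(k + 8)/(15*(2*k + 9)).
Check: Δs_k = 2*(2*k + 9)/(k**4 + 18*k**3 + 119*k**2 + 342*k + 360). ✓
Evaluate: s_(n+1) = 2*(n**2 + 10*n + 9)/(15*(n**2 + 10*n + 24)); subtract s_(1) = 1/20 ⇒ S(n) = n*(n + 10)/(12*(n**2 + 10*n + 24)).

S(n) = n*(n + 10)/(12*(n**2 + 10*n + 24))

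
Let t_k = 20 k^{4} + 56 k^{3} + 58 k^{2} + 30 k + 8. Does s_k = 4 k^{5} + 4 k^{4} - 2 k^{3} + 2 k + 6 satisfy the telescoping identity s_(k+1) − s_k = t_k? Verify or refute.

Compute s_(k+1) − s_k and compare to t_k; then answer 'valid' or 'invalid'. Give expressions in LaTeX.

valid (s_(k+1) − s_k reduces to t_k)

s_(k+1) = 2*k + 4*(k + 1)**5 + 4*(k + 1)**4 - 2*(k + 1)**3 + 8
s_(k+1) − s_k = 20*k**4 + 56*k**3 + 58*k**2 + 30*k + 8
(s_(k+1) − s_k) − t_k = 0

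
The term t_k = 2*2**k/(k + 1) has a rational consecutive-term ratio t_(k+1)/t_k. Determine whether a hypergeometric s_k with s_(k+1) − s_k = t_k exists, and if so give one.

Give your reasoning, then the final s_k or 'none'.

none — t_k is not Gosper-summable

r(k) = 2*(k + 1)/(k + 2) after simplifying.
A = 2*k + 2, B = k + 2, C = 1.
Solve (2*k + 2)·f(k+1) − (k + 1)·f(k) = 1.
deg f ≤ -1 (via 1,1,0).
Bound -1 < 0, so the key equation has no polynomial solution.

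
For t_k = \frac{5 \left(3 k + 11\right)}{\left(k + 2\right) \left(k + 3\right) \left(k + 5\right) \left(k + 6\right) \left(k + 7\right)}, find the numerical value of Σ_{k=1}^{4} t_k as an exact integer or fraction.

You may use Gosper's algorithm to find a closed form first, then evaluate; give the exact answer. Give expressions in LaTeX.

Σ = 23/693

Compute t_(k+1)/t_k: get (k + 2)*(k + 5)*(3*k + 14)/((k + 4)*(k + 8)*(3*k + 11)).
Normal form (A,B,C) = (k + 2, k + 8, k**2 + 23*k/3 + 44/3).
Solve (k + 2)·f(k+1) − (k + 7)·f(k) = k**2 + 23*k/3 + 44/3.
Bound: deg f ≤ 5.
Solve for f: f(k) = k*(k + 3)*(k + 4)*(k**2 + 13*k + 52)/180 (degree 5 ≤ 5).
R(k) = B(k−1)·f(k)/C(k) = k*(k + 3)*(k + 7)*(k**2 + 13*k + 52)/(60*(3*k + 11)); s_k = R·t_k = k*(k**2 + 13*k + 52)/(12*(k**3 + 13*k**2 + 52*k + 60)).
Δs = 5*(3*k + 11)/(k**5 + 23*k**4 + 203*k**3 + 853*k**2 + 1692*k + 1260), as required.
Telescoping: Σ = s_(5) − s_(1) = 71/924 − (11/252) = 23/693.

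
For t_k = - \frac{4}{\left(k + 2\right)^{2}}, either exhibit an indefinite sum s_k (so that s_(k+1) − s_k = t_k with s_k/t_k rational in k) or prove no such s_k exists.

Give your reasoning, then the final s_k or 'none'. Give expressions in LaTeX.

r(k) = (k + 2)**2/(k + 3)**2 after simplifying.
Gosper form: A/B · C(k+1)/C(k) with A=k**2 + 4*k + 4, B=k**2 + 6*k + 9, C=1.
f must satisfy (k**2 + 4*k + 4)·f(k+1) − (k**2 + 4*k + 4)·f(k) = 1.
Degrees (2,2,0) ⇒ d ≤ 0.
f = c0 ⇒ A·f(k+1) − B(k−1)·f(k) − C = -1. The system {-1 = 0} is inconsistent; no antidifference.

not Gosper-summable; s_k does not exist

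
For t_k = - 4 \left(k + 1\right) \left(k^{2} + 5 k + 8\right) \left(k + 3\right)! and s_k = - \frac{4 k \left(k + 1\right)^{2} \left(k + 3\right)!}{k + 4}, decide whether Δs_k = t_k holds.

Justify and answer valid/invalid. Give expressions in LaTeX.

s_(k+1) = -4*(k + 1)*(k + 2)**2*factorial(k + 4)/(k + 5)
s_(k+1) − s_k = -4*(k + 1)*(k**4 + 11*k**3 + 46*k**2 + 91*k + 64)*factorial(k + 3)/((k + 4)*(k + 5))
(s_(k+1) − s_k) − t_k = 12*(k + 1)*(k**3 + 9*k**2 + 27*k + 32)*factorial(k + 3)/((k + 4)*(k + 5))

Invalid: residual \frac{12 \left(k + 1\right) \left(k^{3} + 9 k^{2} + 27 k + 32\right) \left(k + 3\right)!}{\left(k + 4\right) \left(k + 5\right)} ≠ 0.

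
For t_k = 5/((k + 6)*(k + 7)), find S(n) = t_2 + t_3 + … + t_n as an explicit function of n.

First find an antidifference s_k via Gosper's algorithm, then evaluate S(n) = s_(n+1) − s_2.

The ratio is (k + 6)/(k + 8).
Normal form (A,B,C) = (k + 6, k + 8, 1).
Set up (k + 6)·f(k+1) − (k + 7)·f(k) − (1) = 0.
Degrees (1,1,0) ⇒ d ≤ 1.
A polynomial solution: f(k) = k/6.
Certificate R = B(k−1)f/C = k*(k + 7)/6 gives s_k = 5*k/(6*(k + 6)).
s_(k+1) − s_k = 5/(k**2 + 13*k + 42) = t_k.
s_(n+1) = 5*(n + 1)/(6*(n + 7)) and s_(2) = 5/24, so S(n) = 5*(n - 1)/(8*(n + 7)).

S(n) = 5*(n - 1)/(8*(n + 7))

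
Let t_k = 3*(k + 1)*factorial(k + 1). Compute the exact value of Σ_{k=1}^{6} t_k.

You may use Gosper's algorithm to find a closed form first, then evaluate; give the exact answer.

Σ = 120954

t_(k+1)/t_k = (k + 2)**2/(k + 1).
So A=k + 2 and B=1, with C=k + 1.
Set up (k + 2)·f(k+1) − (1)·f(k) − (k + 1) = 0.
From deg A=1, deg B=0, deg C=1: d=0.
Match coefficients ⇒ f(k) = 1.
Get s_k = R·t_k = 3*factorial(k + 1) with R(k) = B(k−1)f(k)/C(k) = 1/(k + 1).
Check: Δs_k = 3*(k + 1)*factorial(k + 1). ✓
Σ_(k=1)^(6) t_k = s_(7) − s_(1) = 120960 − (6) = 120954.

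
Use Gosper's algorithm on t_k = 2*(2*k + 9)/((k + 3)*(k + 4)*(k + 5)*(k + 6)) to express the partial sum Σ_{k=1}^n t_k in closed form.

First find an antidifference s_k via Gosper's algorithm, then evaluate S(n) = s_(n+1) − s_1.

r(k) = (k + 3)*(2*k + 11)/((k + 7)*(2*k + 9)) after simplifying.
Gosper form: A/B · C(k+1)/C(k) with A=k + 3, B=k + 7, C=k + 9/2.
Key eq: (k + 3)·f(k+1) = (k + 6)·f(k) + (k + 9/2).
Bound: deg f ≤ 3.
Match coefficients ⇒ f(k) = k*(k + 4)*(k + 8)/30.
Certificate R = B(k−1)f/C = k*(k + 4)*(k + 6)*(k + 8)/(15*(2*k + 9)) gives s_k = 2*k*(k + 8)/(15*(k**2 + 8*k + 15)).
s_(k+1) − s_k = 2*(2*k + 9)/(k**4 + 18*k**3 + 119*k**2 + 342*k + 360) = t_k.
Evaluate: s_(n+1) = 2*(n**2 + 10*n + 9)/(15*(n**2 + 10*n + 24)); subtract s_(1) = 1/20 ⇒ S(n) = n*(n + 10)/(12*(n**2 + 10*n + 24)).

S(n) = n*(n + 10)/(12*(n**2 + 10*n + 24))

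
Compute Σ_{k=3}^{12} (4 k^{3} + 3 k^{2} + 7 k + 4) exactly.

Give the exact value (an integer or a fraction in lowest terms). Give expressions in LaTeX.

Σ = 26800

Ratio r(k) = (4*k**3 + 15*k**2 + 25*k + 18)/(4*k**3 + 3*k**2 + 7*k + 4).
Normal form (A,B,C) = (1, 1, k**3 + 3*k**2/4 + 7*k/4 + 1).
Need (1)·f(k+1) − (1)·f(k) = k**3 + 3*k**2/4 + 7*k/4 + 1.
From deg A=0, deg B=0, deg C=3: d=4.
Coefficient equations give f(k) = k*(k**3 - k**2 + 3*k + 1)/4.
So s_k = (B(k−1)f/C)·t_k = (k*(k**3 - k**2 + 3*k + 1)/(4*k**3 + 3*k**2 + 7*k + 4))·t_k = k*(k**3 - k**2 + 3*k + 1).
Verify: 4*k**3 + 3*k**2 + 7*k + 4 matches t_k.
Telescoping: Σ = s_(13) − s_(3) = 26884 − (84) = 26800.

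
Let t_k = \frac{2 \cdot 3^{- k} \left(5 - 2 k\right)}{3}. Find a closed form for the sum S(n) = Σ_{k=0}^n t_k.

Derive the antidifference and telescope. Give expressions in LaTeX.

S(n) = \frac{2 \cdot 3^{- n} \left(6 \cdot 3^{n} + n - 1\right)}{3}

Compute t_(k+1)/t_k: get (2*k - 3)/(3*(2*k - 5)).
Normal form (A,B,C) = (1/3, 1, k - 5/2).
f must satisfy (1/3)·f(k+1) − (1)·f(k) = k - 5/2.
Degrees (0,0,1) ⇒ d ≤ 1.
Solving with deg f ≤ 1: f(k) = -3*(k - 2)/2.
So s_k = (B(k−1)f/C)·t_k = (-3*(k - 2)/(2*k - 5))·t_k = 2*(k - 2)/3**k.
s_(k+1) − s_k = 2*(5 - 2*k)/(3*3**k) = t_k.
Telescope: S(n) = s_(n+1) − s_(0) = 2*3**(-n - 1)*(n - 1) − (-4) = 2*(6*3**n + n - 1)/(3*3**n).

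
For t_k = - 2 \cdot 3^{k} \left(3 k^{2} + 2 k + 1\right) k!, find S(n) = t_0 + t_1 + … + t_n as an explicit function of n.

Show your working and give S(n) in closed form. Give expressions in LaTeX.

r(k) = 3*(3*k**3 + 11*k**2 + 14*k + 6)/(3*k**2 + 2*k + 1) after simplifying.
Gosper form: A/B · C(k+1)/C(k) with A=3*k + 3, B=1, C=k**2 + 2*k/3 + 1/3.
Solve (3*k + 3)·f(k+1) − (1)·f(k) = k**2 + 2*k/3 + 1/3.
From deg A=1, deg B=0, deg C=2: d=1.
Match coefficients ⇒ f(k) = (k - 1)/3.
Get s_k = R·t_k = -2*3**k*(k - 1)*factorial(k) with R(k) = B(k−1)f(k)/C(k) = (k - 1)/(3*k**2 + 2*k + 1).
s_(k+1) − s_k = -2*3**k*(3*k**2 + 2*k + 1)*factorial(k) = t_k.
s_(n+1) = -6*3**n*n*factorial(n + 1) and s_(0) = 2, so S(n) = -6*3**n*n*factorial(n + 1) - 2.

S(n) = - 6 \cdot 3^{n} n \left(n + 1\right)! - 2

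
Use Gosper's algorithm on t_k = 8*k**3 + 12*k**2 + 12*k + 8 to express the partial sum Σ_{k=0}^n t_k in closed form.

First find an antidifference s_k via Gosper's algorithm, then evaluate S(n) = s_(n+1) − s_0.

S(n) = 2*n**4 + 8*n**3 + 14*n**2 + 16*n + 8

Compute t_(k+1)/t_k: get (2*k**3 + 9*k**2 + 15*k + 10)/(2*k**3 + 3*k**2 + 3*k + 2).
Factor: A=1; B=1; C=k**3 + 3*k**2/2 + 3*k/2 + 1.
Key eq: (1)·f(k+1) = (1)·f(k) + (k**3 + 3*k**2/2 + 3*k/2 + 1).
From deg A=0, deg B=0, deg C=3: d=4.
Solve for f: f(k) = k*(k + 1)*(k**2 - k + 2)/4 (degree 4 ≤ 4).
Certificate R = B(k−1)f/C = k*(k**2 - k + 2)/(2*(2*k**2 + k + 2)) gives s_k = 2*k*(k**3 + k + 2).
s_(k+1) − s_k = 8*k**3 + 12*k**2 + 12*k + 8 = t_k.
Evaluate: s_(n+1) = 2*n**4 + 8*n**3 + 14*n**2 + 16*n + 8; subtract s_(0) = 0 ⇒ S(n) = 2*n**4 + 8*n**3 + 14*n**2 + 16*n + 8.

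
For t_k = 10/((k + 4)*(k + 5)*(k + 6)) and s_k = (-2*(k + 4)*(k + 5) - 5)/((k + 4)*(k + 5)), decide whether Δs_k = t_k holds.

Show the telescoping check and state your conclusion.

s_(k+1) = (-2*(k + 5)*(k + 6) - 5)/((k + 5)*(k + 6))
s_(k+1) − s_k = 10/(k**3 + 15*k**2 + 74*k + 120)
(s_(k+1) − s_k) − t_k = 0

Valid — Δs_k = t_k.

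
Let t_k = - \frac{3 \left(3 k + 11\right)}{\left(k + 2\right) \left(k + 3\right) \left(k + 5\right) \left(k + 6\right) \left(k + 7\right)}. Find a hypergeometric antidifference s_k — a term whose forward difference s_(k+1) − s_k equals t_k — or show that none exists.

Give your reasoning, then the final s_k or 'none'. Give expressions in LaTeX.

s_k = \frac{k \left(- k^{2} - 13 k - 52\right)}{20 \left(k^{3} + 13 k^{2} + 52 k + 60\right)}

Compute t_(k+1)/t_k: get (k + 2)*(k + 5)*(3*k + 14)/((k + 4)*(k + 8)*(3*k + 11)).
Take A(k)=k + 2, B(k)=k + 8, C(k)=k**2 + 23*k/3 + 44/3.
Solve (k + 2)·f(k+1) − (k + 7)·f(k) = k**2 + 23*k/3 + 44/3.
deg f ≤ 5 (via 1,1,2).
Solve for f: f(k) = k*(k + 3)*(k + 4)*(k**2 + 13*k + 52)/180 (degree 5 ≤ 5).
Certificate R = B(k−1)f/C = k*(k + 3)*(k + 7)*(k**2 + 13*k + 52)/(60*(3*k + 11)) gives s_k = k*(-k**2 - 13*k - 52)/(20*(k**3 + 13*k**2 + 52*k + 60)).
Δs = 3*(-3*k - 11)/(k**5 + 23*k**4 + 203*k**3 + 853*k**2 + 1692*k + 1260), as required.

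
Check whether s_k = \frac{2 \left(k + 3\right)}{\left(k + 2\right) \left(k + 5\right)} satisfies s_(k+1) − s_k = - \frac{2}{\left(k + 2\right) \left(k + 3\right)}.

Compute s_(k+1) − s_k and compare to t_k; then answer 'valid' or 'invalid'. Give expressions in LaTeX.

s_(k+1) = 2*(k + 4)/((k + 3)*(k + 6))
s_(k+1) − s_k = 2*(-k**2 - 7*k - 14)/(k**4 + 16*k**3 + 91*k**2 + 216*k + 180)
(s_(k+1) − s_k) − t_k = 8*(k + 4)/(k**4 + 16*k**3 + 91*k**2 + 216*k + 180)

Invalid: residual \frac{8 \left(k + 4\right)}{k^{4} + 16 k^{3} + 91 k^{2} + 216 k + 180} ≠ 0.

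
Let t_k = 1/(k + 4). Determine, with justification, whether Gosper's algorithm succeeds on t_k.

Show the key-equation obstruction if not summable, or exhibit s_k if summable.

Compute t_(k+1)/t_k: get (k + 4)/(k + 5).
A = k + 4, B = k + 5, C = 1.
Set up (k + 4)·f(k+1) − (k + 4)·f(k) − (1) = 0.
deg f ≤ 0 (via 1,1,0).
f = c0 ⇒ A·f(k+1) − B(k−1)·f(k) − C = -1. The system {-1 = 0} is inconsistent; no antidifference.

No. Not Gosper-summable.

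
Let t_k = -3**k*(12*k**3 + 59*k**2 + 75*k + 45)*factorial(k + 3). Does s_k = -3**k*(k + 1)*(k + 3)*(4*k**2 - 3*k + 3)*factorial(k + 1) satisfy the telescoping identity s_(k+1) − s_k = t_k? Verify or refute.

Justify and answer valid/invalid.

Invalid: residual 3**k*(12*k**4 + 83*k**3 + 189*k**2 + 198*k + 87)*factorial(k + 1) ≠ 0.

s_(k+1) = -3**(k + 1)*(k + 2)*(k + 4)*(4*k**2 + 5*k + 4)*factorial(k + 2)
s_(k+1) − s_k = -3**k*(12*k**5 + 107*k**4 + 359*k**3 + 585*k**2 + 477*k + 183)*factorial(k + 1)
(s_(k+1) − s_k) − t_k = 3**k*(12*k**4 + 83*k**3 + 189*k**2 + 198*k + 87)*factorial(k + 1)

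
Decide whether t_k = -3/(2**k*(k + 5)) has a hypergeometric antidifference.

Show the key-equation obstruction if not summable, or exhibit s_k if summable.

Step 1: r(k) = (k + 5)/(2*(k + 6)).
Take A(k)=k/2 + 5/2, B(k)=k + 6, C(k)=1.
Set up (k/2 + 5/2)·f(k+1) − (k + 5)·f(k) − (1) = 0.
d = -1 from the (1,1,0) case.
Bound -1 < 0, so the key equation has no polynomial solution.

No. Not Gosper-summable.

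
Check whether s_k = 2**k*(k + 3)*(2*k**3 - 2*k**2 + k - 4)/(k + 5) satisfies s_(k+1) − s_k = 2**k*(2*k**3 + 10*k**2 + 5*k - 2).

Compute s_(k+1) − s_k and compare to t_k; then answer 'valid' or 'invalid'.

Invalid: residual 2**(k + 1)*(-2*k**4 - 18*k**3 - 57*k**2 - 22*k + 6)/(k**2 + 11*k + 30) ≠ 0.

s_(k+1) = 2**(k + 1)*(k + 4)*(k + 2*(k + 1)**3 - 2*(k + 1)**2 - 3)/(k + 6)
s_(k+1) − s_k = 2**k*(2*k**5 + 28*k**4 + 139*k**3 + 239*k**2 + 84*k - 48)/(k**2 + 11*k + 30)
(s_(k+1) − s_k) − t_k = 2**(k + 1)*(-2*k**4 - 18*k**3 - 57*k**2 - 22*k + 6)/(k**2 + 11*k + 30)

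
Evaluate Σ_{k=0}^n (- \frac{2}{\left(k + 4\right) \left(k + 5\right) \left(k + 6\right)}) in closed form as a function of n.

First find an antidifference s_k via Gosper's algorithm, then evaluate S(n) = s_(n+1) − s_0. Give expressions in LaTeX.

S(n) = \frac{- n^{2} - 11 n - 10}{20 \left(n^{2} + 11 n + 30\right)}

Compute t_(k+1)/t_k: get (k + 4)/(k + 7).
Gosper form: A/B · C(k+1)/C(k) with A=k + 4, B=k + 7, C=1.
f must satisfy (k + 4)·f(k+1) − (k + 6)·f(k) = 1.
deg f ≤ 2 (via 1,1,0).
Match coefficients ⇒ f(k) = k*(k + 9)/40.
R(k) = B(k−1)·f(k)/C(k) = k*(k + 6)*(k + 9)/40; s_k = R·t_k = k*(-k - 9)/(20*(k + 4)*(k + 5)).
s_(k+1) − s_k = -2/(k**3 + 15*k**2 + 74*k + 120) = t_k.
s_(n+1) = (-n**2 - 11*n - 10)/(20*(n**2 + 11*n + 30)) and s_(0) = 0, so S(n) = (-n**2 - 11*n - 10)/(20*(n**2 + 11*n + 30)).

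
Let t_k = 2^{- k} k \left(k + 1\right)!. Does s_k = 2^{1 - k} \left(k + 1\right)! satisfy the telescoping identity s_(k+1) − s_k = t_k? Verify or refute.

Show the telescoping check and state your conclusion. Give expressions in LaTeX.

s_(k+1) = factorial(k + 2)/2**k
s_(k+1) − s_k = k*factorial(k + 1)/2**k
(s_(k+1) − s_k) − t_k = 0

valid (s_(k+1) − s_k reduces to t_k)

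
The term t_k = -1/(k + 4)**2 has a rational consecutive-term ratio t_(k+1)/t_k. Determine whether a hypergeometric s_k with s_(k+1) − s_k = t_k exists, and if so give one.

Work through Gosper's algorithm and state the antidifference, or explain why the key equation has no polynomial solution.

none — t_k is not Gosper-summable

r(k) = (k + 4)**2/(k + 5)**2 after simplifying.
So A=k**2 + 8*k + 16 and B=k**2 + 10*k + 25, with C=1.
f must satisfy (k**2 + 8*k + 16)·f(k+1) − (k**2 + 8*k + 16)·f(k) = 1.
Degrees (2,2,0) ⇒ d ≤ 0.
f = c0 ⇒ A·f(k+1) − B(k−1)·f(k) − C = -1. The system {-1 = 0} is inconsistent; no antidifference.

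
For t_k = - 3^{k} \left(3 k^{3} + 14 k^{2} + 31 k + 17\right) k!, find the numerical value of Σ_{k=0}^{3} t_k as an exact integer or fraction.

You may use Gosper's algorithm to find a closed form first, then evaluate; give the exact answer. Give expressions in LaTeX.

Σ = -54428

Ratio r(k) = 3*(3*k**4 + 26*k**3 + 91*k**2 + 133*k + 65)/(3*k**3 + 14*k**2 + 31*k + 17).
A = 3*k + 3, B = 1, C = k**3 + 14*k**2/3 + 31*k/3 + 17/3.
Solve (3*k + 3)·f(k+1) − (1)·f(k) = k**3 + 14*k**2/3 + 31*k/3 + 17/3.
d = 2 from the (1,0,3) case.
Match coefficients ⇒ f(k) = (k**2 + 2*k + 4)/3.
So s_k = (B(k−1)f/C)·t_k = ((k**2 + 2*k + 4)/(3*k**3 + 14*k**2 + 31*k + 17))·t_k = -3**k*(k**2 + 2*k + 4)*factorial(k).
Δs = -3**k*(3*k**3 + 14*k**2 + 31*k + 17)*factorial(k), as required.
Telescoping: Σ = s_(4) − s_(0) = -54432 − (-4) = -54428.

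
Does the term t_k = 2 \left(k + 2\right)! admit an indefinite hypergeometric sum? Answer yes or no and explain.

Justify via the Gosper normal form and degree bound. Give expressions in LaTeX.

The ratio is k + 3.
Take A(k)=k + 3, B(k)=1, C(k)=1.
Solve (k + 3)·f(k+1) − (1)·f(k) = 1.
d = -1 from the (1,0,0) case.
deg f ≤ -1 is impossible — no certificate.

No. Not Gosper-summable.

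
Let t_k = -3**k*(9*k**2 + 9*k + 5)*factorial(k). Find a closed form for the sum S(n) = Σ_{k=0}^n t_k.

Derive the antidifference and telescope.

S(n) = -9*3**n*n**2*factorial(n) - 12*3**n*n*factorial(n) - 3*3**n*factorial(n) - 2

t_(k+1)/t_k = 3*(9*k**3 + 36*k**2 + 50*k + 23)/(9*k**2 + 9*k + 5).
Factor: A=3*k + 3; B=1; C=k**2 + k + 5/9.
f must satisfy (3*k + 3)·f(k+1) − (1)·f(k) = k**2 + k + 5/9.
Degrees (1,0,2) ⇒ d ≤ 1.
Solving with deg f ≤ 1: f(k) = (3*k - 2)/9.
So s_k = (B(k−1)f/C)·t_k = ((3*k - 2)/(9*k**2 + 9*k + 5))·t_k = -3**k*(3*k - 2)*factorial(k).
Check: Δs_k = -3**k*(9*k**2 + 9*k + 5)*factorial(k). ✓
Evaluate: s_(n+1) = -3**(n + 1)*(3*n + 1)*factorial(n + 1); subtract s_(0) = 2 ⇒ S(n) = -9*3**n*n**2*factorial(n) - 12*3**n*n*factorial(n) - 3*3**n*factorial(n) - 2.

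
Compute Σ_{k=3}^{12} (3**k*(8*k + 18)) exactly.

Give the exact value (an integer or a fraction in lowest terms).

The ratio is 3*(4*k + 13)/(4*k + 9).
So A=3 and B=1, with C=k + 9/4.
f must satisfy (3)·f(k+1) − (1)·f(k) = k + 9/4.
d = 1 from the (0,0,1) case.
Match coefficients ⇒ f(k) = (4*k + 3)/8.
Get s_k = R·t_k = 3**k*(4*k + 3) with R(k) = B(k−1)f(k)/C(k) = (4*k + 3)/(2*(4*k + 9)).
Verify: 3**k*(8*k + 18) matches t_k.
Σ_(k=3)^(12) t_k = s_(13) − s_(3) = 87687765 − (405) = 87687360.

Σ = 87687360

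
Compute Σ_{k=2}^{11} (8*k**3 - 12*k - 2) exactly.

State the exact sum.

Σ = 34040

t_(k+1)/t_k = (6*k - 4*(k + 1)**3 + 7)/(-4*k**3 + 6*k + 1).
Take A(k)=1, B(k)=1, C(k)=k**3 - 3*k/2 - 1/4.
Set up (1)·f(k+1) − (1)·f(k) − (k**3 - 3*k/2 - 1/4) = 0.
Degrees (0,0,3) ⇒ d ≤ 4.
Match coefficients ⇒ f(k) = k*(k**3 - 2*k**2 - 2*k + 2)/4.
Get s_k = R·t_k = 2*k*(k**3 - 2*k**2 - 2*k + 2) with R(k) = B(k−1)f(k)/C(k) = k*(k**3 - 2*k**2 - 2*k + 2)/(4*k**3 - 6*k - 1).
Verify: 8*k**3 - 12*k - 2 matches t_k.
Telescoping: Σ = s_(12) − s_(2) = 34032 − (-8) = 34040.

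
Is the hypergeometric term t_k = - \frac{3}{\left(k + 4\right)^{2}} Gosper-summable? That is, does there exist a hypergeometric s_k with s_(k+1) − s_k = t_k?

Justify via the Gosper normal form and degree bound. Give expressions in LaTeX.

No — the linear system for f has no solution.

t_(k+1)/t_k = (k + 4)**2/(k + 5)**2.
Factor: A=k**2 + 8*k + 16; B=k**2 + 10*k + 25; C=1.
Solve (k**2 + 8*k + 16)·f(k+1) − (k**2 + 8*k + 16)·f(k) = 1.
deg f ≤ 0 (via 2,2,0).
Write f(k) = c0. Then LHS − RHS = -1, requiring -1 = 0: contradictory. No certificate.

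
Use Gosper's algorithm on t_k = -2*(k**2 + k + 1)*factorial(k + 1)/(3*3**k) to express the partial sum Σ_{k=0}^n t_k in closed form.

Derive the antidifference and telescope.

S(n) = (6*3**n - 2*n**3*factorial(n) - 10*n**2*factorial(n) - 16*n*factorial(n) - 8*factorial(n))/(3*3**n)

The ratio is (k + 2)*(k + (k + 1)**2 + 2)/(3*(k**2 + k + 1)).
A = k/3 + 2/3, B = 1, C = k**2 + k + 1.
Solve (k/3 + 2/3)·f(k+1) − (1)·f(k) = k**2 + k + 1.
d = 1 from the (1,0,2) case.
Solve for f: f(k) = 3*(k + 1) (degree 1 ≤ 1).
Certificate R = B(k−1)f/C = 3*(k + 1)/(k**2 + k + 1) gives s_k = -2*(k + 1)*factorial(k + 1)/3**k.
Verify: -2*(k**2 + k + 1)*factorial(k + 1)/(3*3**k) matches t_k.
Telescope: S(n) = s_(n+1) − s_(0) = -2*3**(-n - 1)*(n + 2)*factorial(n + 2) − (-2) = (6*3**n - 2*n**3*factorial(n) - 10*n**2*factorial(n) - 16*n*factorial(n) - 8*factorial(n))/(3*3**n).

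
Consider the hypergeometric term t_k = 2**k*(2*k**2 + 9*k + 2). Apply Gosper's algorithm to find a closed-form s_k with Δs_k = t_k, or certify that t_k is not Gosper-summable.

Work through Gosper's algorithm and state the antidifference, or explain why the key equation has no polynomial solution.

Ratio r(k) = 2*(2*k**2 + 13*k + 13)/(2*k**2 + 9*k + 2).
Normal form (A,B,C) = (2, 1, k**2 + 9*k/2 + 1).
Key eq: (2)·f(k+1) = (1)·f(k) + (k**2 + 9*k/2 + 1).
d = 2 from the (0,0,2) case.
Match coefficients ⇒ f(k) = (2*k**2 + k - 4)/2.
R(k) = B(k−1)·f(k)/C(k) = (2*k**2 + k - 4)/(2*k**2 + 9*k + 2); s_k = R·t_k = 2**k*(2*k**2 + k - 4).
Verify: 2**k*(2*k**2 + 9*k + 2) matches t_k.

s_k = 2**k*(2*k**2 + k - 4)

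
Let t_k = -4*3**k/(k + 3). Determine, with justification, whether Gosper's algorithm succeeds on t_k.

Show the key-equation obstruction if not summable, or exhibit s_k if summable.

The ratio is 3*(k + 3)/(k + 4).
So A=3*k + 9 and B=k + 4, with C=1.
Solve (3*k + 9)·f(k+1) − (k + 3)·f(k) = 1.
Bound: deg f ≤ -1.
d = -1 < 0 ⇒ no nonzero polynomial f; not summable.

No — t_k has no hypergeometric antidifference.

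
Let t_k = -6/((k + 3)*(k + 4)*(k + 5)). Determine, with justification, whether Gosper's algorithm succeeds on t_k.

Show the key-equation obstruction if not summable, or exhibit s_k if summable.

Compute t_(k+1)/t_k: get (k + 3)/(k + 6).
Take A(k)=k + 3, B(k)=k + 6, C(k)=1.
Solve (k + 3)·f(k+1) − (k + 5)·f(k) = 1.
Bound: deg f ≤ 2.
Coefficient equations give f(k) = k*(k + 7)/24.
Certificate R = B(k−1)f/C = k*(k + 5)*(k + 7)/24 gives s_k = k*(-k - 7)/(4*(k + 3)*(k + 4)).
Check: Δs_k = -6/(k**3 + 12*k**2 + 47*k + 60). ✓

Yes. s_k = k*(-k - 7)/(4*(k + 3)*(k + 4)).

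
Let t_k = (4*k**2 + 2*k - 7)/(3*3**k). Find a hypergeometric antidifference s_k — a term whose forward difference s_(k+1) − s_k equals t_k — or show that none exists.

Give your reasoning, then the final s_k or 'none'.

s_k = (-2*k**2 - 3*k + 1)/3**k

Ratio r(k) = (4*k**2 + 10*k - 1)/(3*(4*k**2 + 2*k - 7)).
Normal form (A,B,C) = (1/3, 1, k**2 + k/2 - 7/4).
Key eq: (1/3)·f(k+1) = (1)·f(k) + (k**2 + k/2 - 7/4).
Degrees (0,0,2) ⇒ d ≤ 2.
Match coefficients ⇒ f(k) = -3*(2*k**2 + 3*k - 1)/4.
So s_k = (B(k−1)f/C)·t_k = (-3*(2*k**2 + 3*k - 1)/(4*k**2 + 2*k - 7))·t_k = (-2*k**2 - 3*k + 1)/3**k.
Check: Δs_k = (4*k**2 + 2*k - 7)/(3*3**k). ✓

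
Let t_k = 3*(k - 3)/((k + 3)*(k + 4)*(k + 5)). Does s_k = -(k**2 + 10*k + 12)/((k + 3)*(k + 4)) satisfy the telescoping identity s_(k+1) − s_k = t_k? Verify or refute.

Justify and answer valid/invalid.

valid (s_(k+1) − s_k reduces to t_k)

s_(k+1) = (-10*k - (k + 1)**2 - 22)/((k + 4)*(k + 5))
s_(k+1) − s_k = 3*(k - 3)/(k**3 + 12*k**2 + 47*k + 60)
(s_(k+1) − s_k) − t_k = 0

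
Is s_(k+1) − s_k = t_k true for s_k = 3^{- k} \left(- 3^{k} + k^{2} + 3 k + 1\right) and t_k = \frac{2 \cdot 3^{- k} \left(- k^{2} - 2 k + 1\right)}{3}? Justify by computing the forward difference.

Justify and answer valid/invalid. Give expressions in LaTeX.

valid; difference matches t_k

s_(k+1) = (-3*3**k + k**2 + 5*k + 5)/(3*3**k)
s_(k+1) − s_k = 2*(-k**2 - 2*k + 1)/(3*3**k)
(s_(k+1) − s_k) − t_k = 0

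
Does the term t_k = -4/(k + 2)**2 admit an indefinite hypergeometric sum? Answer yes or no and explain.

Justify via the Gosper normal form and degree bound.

t_(k+1)/t_k = (k + 2)**2/(k + 3)**2.
Gosper form: A/B · C(k+1)/C(k) with A=k**2 + 4*k + 4, B=k**2 + 6*k + 9, C=1.
Solve (k**2 + 4*k + 4)·f(k+1) − (k**2 + 4*k + 4)·f(k) = 1.
From deg A=2, deg B=2, deg C=0: d=0.
Generic f = c0 gives residual -1; -1 = 0 cannot hold, so t_k is not Gosper-summable.

No. Not Gosper-summable.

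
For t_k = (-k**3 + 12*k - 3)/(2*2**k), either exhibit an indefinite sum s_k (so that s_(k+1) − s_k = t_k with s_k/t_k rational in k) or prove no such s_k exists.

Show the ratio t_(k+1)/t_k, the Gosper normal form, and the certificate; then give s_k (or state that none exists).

t_(k+1)/t_k = (-12*k + (k + 1)**3 - 9)/(2*(k**3 - 12*k + 3)).
Take A(k)=1/2, B(k)=1, C(k)=k**3 - 12*k + 3.
Set up (1/2)·f(k+1) − (1)·f(k) − (k**3 - 12*k + 3) = 0.
From deg A=0, deg B=0, deg C=3: d=3.
Coefficient equations give f(k) = -2*(k + 4)*(k**2 - k + 1).
Get s_k = R·t_k = (k**3 + 3*k**2 - 3*k + 4)/2**k with R(k) = B(k−1)f(k)/C(k) = -2*(k + 4)*(k**2 - k + 1)/(k**3 - 12*k + 3).
Δs = (-k**3 + 12*k - 3)/(2*2**k), as required.

s_k = (k**3 + 3*k**2 - 3*k + 4)/2**k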